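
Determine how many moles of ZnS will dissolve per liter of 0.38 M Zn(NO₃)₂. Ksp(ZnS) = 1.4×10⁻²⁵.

3.7×10⁻²⁵ M

ZnS(s) ⇌ Zn²⁺(aq) + S²⁻(aq)
Let s be the solubility of ZnS here. The common ion gives [Zn²⁺] ≈ 0.38 M, and [S²⁻] = s.
Ksp = [Zn²⁺][S²⁻] = (0.38)s
s = 1.4×10⁻²⁵ / (0.38) = 3.7×10⁻²⁵
s = 3.7×10⁻²⁵ M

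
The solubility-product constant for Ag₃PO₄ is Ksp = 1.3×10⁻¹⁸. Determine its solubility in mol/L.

Ag₃PO₄(s) ⇌ 3 Ag⁺(aq) + PO₄³⁻(aq)
Let s be the molar solubility. Then [Ag⁺] = 3s and [PO₄³⁻] = s.
Ksp = [Ag⁺]^3[PO₄³⁻] = (3s)^3 · s = 27s^4
27s^4 = 1.3×10⁻¹⁸  ⇒  s^4 = 4.8×10⁻²⁰
Taking the 4th root, s = 1.5×10⁻⁵ mol L⁻¹.

1.5×10⁻⁵ M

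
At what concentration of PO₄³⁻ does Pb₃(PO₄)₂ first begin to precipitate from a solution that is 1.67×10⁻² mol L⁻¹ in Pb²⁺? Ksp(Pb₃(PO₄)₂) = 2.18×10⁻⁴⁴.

6.84×10⁻²⁰ M

Precipitation begins when Q = Ksp.
Pb₃(PO₄)₂(s) ⇌ 3 Pb²⁺(aq) + 2 PO₄³⁻(aq)
Ksp = [Pb²⁺]^3[PO₄³⁻]^2 = [PO₄³⁻]^2(1.67×10⁻²)^3
[PO₄³⁻]^2 = 2.18×10⁻⁴⁴ / (1.67×10⁻²)^3 = 4.68×10⁻³⁹
[PO₄³⁻] = 6.84×10⁻²⁰ mol L⁻¹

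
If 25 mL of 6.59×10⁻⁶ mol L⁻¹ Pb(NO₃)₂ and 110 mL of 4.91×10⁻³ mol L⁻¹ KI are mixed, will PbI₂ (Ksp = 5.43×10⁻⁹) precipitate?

No

After mixing, V = 25 mL + 110 mL = 135 mL.
[Pb²⁺] = (6.59×10⁻⁶)(25)/135 = 1.22×10⁻⁶ mol L⁻¹
[I⁻] = (4.91×10⁻³)(110)/135 = 4.00×10⁻³ mol L⁻¹
Q = [Pb²⁺][I⁻]^2 = 1.95×10⁻¹¹
Since Q (1.95×10⁻¹¹) is less than Ksp (5.43×10⁻⁹), no PbI₂ precipitates.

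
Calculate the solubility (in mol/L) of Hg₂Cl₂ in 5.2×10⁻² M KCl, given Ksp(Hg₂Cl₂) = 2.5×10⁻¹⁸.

9.2×10⁻¹⁶ M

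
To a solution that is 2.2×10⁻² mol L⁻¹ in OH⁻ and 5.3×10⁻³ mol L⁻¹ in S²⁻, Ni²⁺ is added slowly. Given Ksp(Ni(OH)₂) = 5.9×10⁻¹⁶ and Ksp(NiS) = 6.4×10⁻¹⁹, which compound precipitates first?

NiS

Precipitation of each salt begins when its ion product equals Ksp.
For Ni(OH)₂: [Ni²⁺] = (Ksp/[OH⁻]^2) = 1.2×10⁻¹² mol L⁻¹
For NiS: [Ni²⁺] = (Ksp/[S²⁻]) = 1.2×10⁻¹⁶ mol L⁻¹
Since NiS needs less Ni²⁺ to reach saturation, it precipitates first.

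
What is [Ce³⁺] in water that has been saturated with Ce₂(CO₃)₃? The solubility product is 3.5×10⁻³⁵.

1.0×10⁻⁷ M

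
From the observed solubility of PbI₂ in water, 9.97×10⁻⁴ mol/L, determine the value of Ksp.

PbI₂(s) ⇌ Pb²⁺(aq) + 2 I⁻(aq)
Let s be the molar solubility. Then [Pb²⁺] = s and [I⁻] = 2s.
Ksp = [Pb²⁺][I⁻]^2 = s · (2s)^2 = 4s^3
Ksp = 4 × (9.97×10⁻⁴)^3 = 3.96×10⁻⁹

Ksp = 3.96×10⁻⁹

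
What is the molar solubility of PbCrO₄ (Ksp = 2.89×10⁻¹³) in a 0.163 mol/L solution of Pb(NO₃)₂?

PbCrO₄(s) ⇌ Pb²⁺(aq) + CrO₄²⁻(aq)
With Pb²⁺ already at 0.163 mol/L and s small, take [Pb²⁺] ≈ 0.163 mol/L and [CrO₄²⁻] = s.
Ksp = [Pb²⁺][CrO₄²⁻] = (0.163)s
s = 2.89×10⁻¹³ / (0.163) = 1.77×10⁻¹²
s = 1.77×10⁻¹² mol/L

1.77×10⁻¹² M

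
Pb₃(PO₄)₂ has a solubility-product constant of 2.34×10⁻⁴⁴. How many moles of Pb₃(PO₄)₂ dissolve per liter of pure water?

7.36×10⁻¹⁰ M

Pb₃(PO₄)₂(s) ⇌ 3 Pb²⁺(aq) + 2 PO₄³⁻(aq)
If s mol/L of Pb₃(PO₄)₂ dissolves, [Pb²⁺] = 3s and [PO₄³⁻] = 2s.
Ksp = [Pb²⁺]^3[PO₄³⁻]^2 = (3s)^3 · (2s)^2 = 108s^5
108s^5 = 2.34×10⁻⁴⁴  ⇒  s^5 = 2.17×10⁻⁴⁶
s = (2.17×10⁻⁴⁶)^(1/5) = 7.36×10⁻¹⁰ mol L⁻¹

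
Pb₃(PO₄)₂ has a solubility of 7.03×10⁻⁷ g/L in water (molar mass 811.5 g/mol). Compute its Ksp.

s = (7.03×10⁻⁷ g L⁻¹)/(811.5 g mol⁻¹) = 8.6630×10⁻¹⁰ M
Pb₃(PO₄)₂(s) ⇌ 3 Pb²⁺(aq) + 2 PO₄³⁻(aq)
Call the molar solubility s, so that [Pb²⁺] = 3s and [PO₄³⁻] = 2s.
Ksp = [Pb²⁺]^3[PO₄³⁻]^2 = (3s)^3 · (2s)^2 = 108s^5
Ksp = 108 × (8.6630×10⁻¹⁰)^5 = 5.27×10⁻⁴⁴

Ksp = 5.27×10⁻⁴⁴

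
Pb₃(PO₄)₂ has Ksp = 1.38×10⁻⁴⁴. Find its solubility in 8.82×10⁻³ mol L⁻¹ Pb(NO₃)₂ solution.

Pb₃(PO₄)₂(s) ⇌ 3 Pb²⁺(aq) + 2 PO₄³⁻(aq)
Let s be the solubility of Pb₃(PO₄)₂ here. The common ion gives [Pb²⁺] ≈ 8.82×10⁻³ mol L⁻¹, and [PO₄³⁻] = 2s.
Ksp = [Pb²⁺]^3[PO₄³⁻]^2 = (8.82×10⁻³)^3(2s)^2
(2s)^2 = 1.38×10⁻⁴⁴ / (8.82×10⁻³)^3 = 2.01×10⁻³⁸
s = 7.09×10⁻²⁰ mol L⁻¹

7.09×10⁻²⁰ M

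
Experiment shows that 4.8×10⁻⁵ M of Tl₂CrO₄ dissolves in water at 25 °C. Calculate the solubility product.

Ksp = 4.4×10⁻¹³

Tl₂CrO₄(s) ⇌ 2 Tl⁺(aq) + CrO₄²⁻(aq)
With molar solubility s: [Tl⁺] = 2s, [CrO₄²⁻] = s.
Ksp = [Tl⁺]^2[CrO₄²⁻] = (2s)^2 · s = 4s^3
Ksp = 4 × (4.8×10⁻⁵)^3 = 4.4×10⁻¹³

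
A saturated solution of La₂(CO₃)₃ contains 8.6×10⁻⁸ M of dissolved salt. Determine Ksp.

Ksp = 5.1×10⁻³⁴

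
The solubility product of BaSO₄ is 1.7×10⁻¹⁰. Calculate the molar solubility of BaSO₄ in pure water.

1.3×10⁻⁵ M

BaSO₄(s) ⇌ Ba²⁺(aq) + SO₄²⁻(aq)
With molar solubility s: [Ba²⁺] = s, [SO₄²⁻] = s.
Ksp = [Ba²⁺][SO₄²⁻] = s · s = s^2
s^2 = 1.7×10⁻¹⁰
s = 1.3×10⁻⁵ M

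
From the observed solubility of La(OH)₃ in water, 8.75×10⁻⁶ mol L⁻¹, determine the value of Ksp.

La(OH)₃(s) ⇌ La³⁺(aq) + 3 OH⁻(aq)
For each mole of La(OH)₃ that dissolves per liter, [La³⁺] = s and [OH⁻] = 3s; let s denote this solubility.
Ksp = [La³⁺][OH⁻]^3 = s · (3s)^3 = 27s^4
Ksp = 27 × (8.75×10⁻⁶)^4 = 1.58×10⁻¹⁹

Ksp = 1.58×10⁻¹⁹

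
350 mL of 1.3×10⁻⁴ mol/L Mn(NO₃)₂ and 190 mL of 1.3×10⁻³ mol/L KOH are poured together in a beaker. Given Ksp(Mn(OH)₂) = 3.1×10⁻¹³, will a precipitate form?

Yes

Total volume after mixing = 350 + 190 = 540 mL.
[Mn²⁺] = (1.3×10⁻⁴)(350)/540 = 8.4×10⁻⁵ mol/L
[OH⁻] = (1.3×10⁻³)(190)/540 = 4.6×10⁻⁴ mol/L
Q = [Mn²⁺][OH⁻]^2 = 1.8×10⁻¹¹
Because Q > Ksp (1.8×10⁻¹¹ vs 3.1×10⁻¹³), a precipitate of Mn(OH)₂ forms.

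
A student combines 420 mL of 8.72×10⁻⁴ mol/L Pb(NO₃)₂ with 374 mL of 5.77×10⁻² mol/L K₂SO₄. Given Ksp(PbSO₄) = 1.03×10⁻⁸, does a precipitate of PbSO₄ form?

Yes

Total volume after mixing = 420 + 374 = 794 mL.
[Pb²⁺] = (8.72×10⁻⁴)(420)/794 = 4.61×10⁻⁴ mol/L
[SO₄²⁻] = (5.77×10⁻²)(374)/794 = 2.72×10⁻² mol/L
Q = [Pb²⁺][SO₄²⁻] = 1.25×10⁻⁵
Because Q > Ksp (1.25×10⁻⁵ vs 1.03×10⁻⁸), a precipitate of PbSO₄ forms.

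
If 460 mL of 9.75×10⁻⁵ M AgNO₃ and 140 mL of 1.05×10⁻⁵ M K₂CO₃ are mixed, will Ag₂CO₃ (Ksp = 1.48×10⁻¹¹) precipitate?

The combined volume is 600 mL.
[Ag⁺] = (9.75×10⁻⁵)(460)/600 = 7.48×10⁻⁵ M
[CO₃²⁻] = (1.05×10⁻⁵)(140)/600 = 2.45×10⁻⁶ M
Q = [Ag⁺]^2[CO₃²⁻] = 1.37×10⁻¹⁴
Q < Ksp (1.37×10⁻¹⁴ vs 1.48×10⁻¹¹); the solution remains unsaturated and no precipitate forms.

No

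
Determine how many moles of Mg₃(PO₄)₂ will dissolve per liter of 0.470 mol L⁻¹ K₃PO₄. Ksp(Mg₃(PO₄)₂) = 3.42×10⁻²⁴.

8.31×10⁻⁹ M

Mg₃(PO₄)₂(s) ⇌ 3 Mg²⁺(aq) + 2 PO₄³⁻(aq)
With PO₄³⁻ already at 0.470 mol L⁻¹ and s small, take [PO₄³⁻] ≈ 0.470 mol L⁻¹ and [Mg²⁺] = 3s.
Ksp = [Mg²⁺]^3[PO₄³⁻]^2 = (3s)^3(0.470)^2
(3s)^3 = 3.42×10⁻²⁴ / (0.470)^2 = 1.55×10⁻²³
s = 8.31×10⁻⁹ mol L⁻¹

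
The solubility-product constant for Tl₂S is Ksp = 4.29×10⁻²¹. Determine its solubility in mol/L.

1.02×10⁻⁷ M

Tl₂S(s) ⇌ 2 Tl⁺(aq) + S²⁻(aq)
If s mol/L of Tl₂S dissolves, [Tl⁺] = 2s and [S²⁻] = s.
Ksp = [Tl⁺]^2[S²⁻] = (2s)^2 · s = 4s^3
4s^3 = 4.29×10⁻²¹  ⇒  s^3 = 1.07×10⁻²¹
Taking the 3rd root, s = 1.02×10⁻⁷ mol/L.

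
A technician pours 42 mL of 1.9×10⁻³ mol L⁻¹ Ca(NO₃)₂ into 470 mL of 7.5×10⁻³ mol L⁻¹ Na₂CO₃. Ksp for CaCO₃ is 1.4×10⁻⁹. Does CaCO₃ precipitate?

The combined volume is 512 mL.
[Ca²⁺] = (1.9×10⁻³)(42)/512 = 1.6×10⁻⁴ mol L⁻¹
[CO₃²⁻] = (7.5×10⁻³)(470)/512 = 6.9×10⁻³ mol L⁻¹
Q = [Ca²⁺][CO₃²⁻] = 1.1×10⁻⁶
Since Q (1.1×10⁻⁶) exceeds Ksp (1.4×10⁻⁹), CaCO₃ will precipitate.

Yes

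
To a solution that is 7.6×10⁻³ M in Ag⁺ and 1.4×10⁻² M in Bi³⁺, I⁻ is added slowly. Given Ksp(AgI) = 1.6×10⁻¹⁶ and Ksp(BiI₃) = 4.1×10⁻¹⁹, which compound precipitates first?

AgI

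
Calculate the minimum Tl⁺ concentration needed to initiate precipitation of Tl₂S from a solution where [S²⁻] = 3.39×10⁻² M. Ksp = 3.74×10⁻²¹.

3.32×10⁻¹⁰ M

Precipitation of each salt begins when its ion product equals Ksp.
Tl₂S(s) ⇌ 2 Tl⁺(aq) + S²⁻(aq)
Ksp = [Tl⁺]^2[S²⁻] = [Tl⁺]^2(3.39×10⁻²)
[Tl⁺]^2 = 3.74×10⁻²¹ / (3.39×10⁻²) = 1.10×10⁻¹⁹
[Tl⁺] = 3.32×10⁻¹⁰ M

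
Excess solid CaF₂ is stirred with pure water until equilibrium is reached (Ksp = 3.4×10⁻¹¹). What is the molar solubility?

CaF₂(s) ⇌ Ca²⁺(aq) + 2 F⁻(aq)
With molar solubility s: [Ca²⁺] = s, [F⁻] = 2s.
Ksp = [Ca²⁺][F⁻]^2 = s · (2s)^2 = 4s^3
4s^3 = 3.4×10⁻¹¹  ⇒  s^3 = 8.5×10⁻¹²
s = (8.5×10⁻¹²)^(1/3) = 2.0×10⁻⁴ mol L⁻¹

2.0×10⁻⁴ M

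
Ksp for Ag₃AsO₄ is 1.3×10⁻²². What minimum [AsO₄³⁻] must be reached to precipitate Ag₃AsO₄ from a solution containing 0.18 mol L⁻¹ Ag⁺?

Each salt precipitates once Q = Ksp for that salt.
Ag₃AsO₄(s) ⇌ 3 Ag⁺(aq) + AsO₄³⁻(aq)
Ksp = [Ag⁺]^3[AsO₄³⁻] = [AsO₄³⁻](0.18)^3
[AsO₄³⁻] = 1.3×10⁻²² / (0.18)^3 = 2.2×10⁻²⁰
[AsO₄³⁻] = 2.2×10⁻²⁰ mol L⁻¹

2.2×10⁻²⁰ M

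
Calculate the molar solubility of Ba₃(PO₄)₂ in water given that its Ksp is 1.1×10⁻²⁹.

6.3×10⁻⁷ M

Ba₃(PO₄)₂(s) ⇌ 3 Ba²⁺(aq) + 2 PO₄³⁻(aq)
Call the molar solubility s, so that [Ba²⁺] = 3s and [PO₄³⁻] = 2s.
Ksp = [Ba²⁺]^3[PO₄³⁻]^2 = (3s)^3 · (2s)^2 = 108s^5
108s^5 = 1.1×10⁻²⁹  ⇒  s^5 = 1.0×10⁻³¹
s = (1.0×10⁻³¹)^(1/5) = 6.3×10⁻⁷ mol/L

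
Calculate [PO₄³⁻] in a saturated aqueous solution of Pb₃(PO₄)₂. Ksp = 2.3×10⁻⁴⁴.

Pb₃(PO₄)₂(s) ⇌ 3 Pb²⁺(aq) + 2 PO₄³⁻(aq)
With molar solubility s: [Pb²⁺] = 3s, [PO₄³⁻] = 2s.
Ksp = [Pb²⁺]^3[PO₄³⁻]^2 = (3s)^3 · (2s)^2 = 108s^5 = 2.3×10⁻⁴⁴
s = 7.3×10⁻¹⁰ M
[PO₄³⁻] = 2s = 1.5×10⁻⁹ M

1.5×10⁻⁹ M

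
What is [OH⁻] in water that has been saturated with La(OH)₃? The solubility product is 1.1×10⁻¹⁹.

2.4×10⁻⁵ M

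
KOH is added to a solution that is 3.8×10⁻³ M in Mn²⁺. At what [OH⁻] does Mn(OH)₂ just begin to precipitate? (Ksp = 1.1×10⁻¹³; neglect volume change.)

5.4×10⁻⁶ M

Precipitation begins when Q = Ksp.
Mn(OH)₂(s) ⇌ Mn²⁺(aq) + 2 OH⁻(aq)
Ksp = [Mn²⁺][OH⁻]^2 = [OH⁻]^2(3.8×10⁻³)
[OH⁻]^2 = 1.1×10⁻¹³ / (3.8×10⁻³) = 2.9×10⁻¹¹
[OH⁻] = 5.4×10⁻⁶ M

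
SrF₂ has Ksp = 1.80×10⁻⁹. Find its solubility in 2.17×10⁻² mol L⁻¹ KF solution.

SrF₂(s) ⇌ Sr²⁺(aq) + 2 F⁻(aq)
Let s be the solubility of SrF₂ here. The common ion gives [F⁻] ≈ 2.17×10⁻² mol L⁻¹, and [Sr²⁺] = s.
Ksp = [Sr²⁺][F⁻]^2 = s(2.17×10⁻²)^2
s = 1.80×10⁻⁹ / (2.17×10⁻²)^2 = 3.82×10⁻⁶
s = 3.82×10⁻⁶ mol L⁻¹

3.82×10⁻⁶ M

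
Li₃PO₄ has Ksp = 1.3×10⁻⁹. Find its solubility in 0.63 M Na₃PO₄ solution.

Li₃PO₄(s) ⇌ 3 Li⁺(aq) + PO₄³⁻(aq)
With PO₄³⁻ already at 0.63 M and s small, take [PO₄³⁻] ≈ 0.63 M and [Li⁺] = 3s.
Ksp = [Li⁺]^3[PO₄³⁻] = (3s)^3(0.63)
(3s)^3 = 1.3×10⁻⁹ / (0.63) = 2.1×10⁻⁹
s = 4.2×10⁻⁴ M

4.2×10⁻⁴ M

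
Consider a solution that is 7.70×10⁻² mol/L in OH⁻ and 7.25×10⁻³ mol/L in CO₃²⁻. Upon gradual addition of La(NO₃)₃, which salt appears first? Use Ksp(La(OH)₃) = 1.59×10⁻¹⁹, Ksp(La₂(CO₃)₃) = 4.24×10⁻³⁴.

A salt starts to precipitate once the ion product Q reaches its Ksp.
For La(OH)₃: [La³⁺] = (Ksp/[OH⁻]^3) = 3.48×10⁻¹⁶ mol/L
For La₂(CO₃)₃: [La³⁺] = (Ksp/[CO₃²⁻]^3)^(1/2) = 3.34×10⁻¹⁴ mol/L
Since La(OH)₃ needs less La³⁺ to reach saturation, it precipitates first.

La(OH)₃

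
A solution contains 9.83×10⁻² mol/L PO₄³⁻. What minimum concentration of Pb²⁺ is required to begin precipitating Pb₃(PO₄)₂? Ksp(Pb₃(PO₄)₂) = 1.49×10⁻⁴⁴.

Precipitation of each salt begins when its ion product equals Ksp.
Pb₃(PO₄)₂(s) ⇌ 3 Pb²⁺(aq) + 2 PO₄³⁻(aq)
Ksp = [Pb²⁺]^3[PO₄³⁻]^2 = [Pb²⁺]^3(9.83×10⁻²)^2
[Pb²⁺]^3 = 1.49×10⁻⁴⁴ / (9.83×10⁻²)^2 = 1.54×10⁻⁴²
[Pb²⁺] = 1.16×10⁻¹⁴ mol/L

1.16×10⁻¹⁴ M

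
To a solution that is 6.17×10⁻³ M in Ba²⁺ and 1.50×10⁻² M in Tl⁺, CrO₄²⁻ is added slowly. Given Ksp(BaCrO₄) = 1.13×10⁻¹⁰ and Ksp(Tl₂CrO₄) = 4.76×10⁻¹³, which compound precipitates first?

Each salt precipitates once Q = Ksp for that salt.
For BaCrO₄: [CrO₄²⁻] = (Ksp/[Ba²⁺]) = 1.83×10⁻⁸ M
For Tl₂CrO₄: [CrO₄²⁻] = (Ksp/[Tl⁺]^2) = 2.12×10⁻⁹ M
The smaller threshold [CrO₄²⁻] is reached first, so Tl₂CrO₄ precipitates first.

Tl₂CrO₄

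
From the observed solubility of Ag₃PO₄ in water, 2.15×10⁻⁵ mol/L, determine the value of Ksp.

Ksp = 5.77×10⁻¹⁸

Ag₃PO₄(s) ⇌ 3 Ag⁺(aq) + PO₄³⁻(aq)
Call the molar solubility s, so that [Ag⁺] = 3s and [PO₄³⁻] = s.
Ksp = [Ag⁺]^3[PO₄³⁻] = (3s)^3 · s = 27s^4
Ksp = 27 × (2.15×10⁻⁵)^4 = 5.77×10⁻¹⁸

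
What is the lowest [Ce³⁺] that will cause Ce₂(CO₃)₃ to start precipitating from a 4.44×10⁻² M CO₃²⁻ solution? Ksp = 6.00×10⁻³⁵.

Precipitation of each salt begins when its ion product equals Ksp.
Ce₂(CO₃)₃(s) ⇌ 2 Ce³⁺(aq) + 3 CO₃²⁻(aq)
Ksp = [Ce³⁺]^2[CO₃²⁻]^3 = [Ce³⁺]^2(4.44×10⁻²)^3
[Ce³⁺]^2 = 6.00×10⁻³⁵ / (4.44×10⁻²)^3 = 6.85×10⁻³¹
[Ce³⁺] = 8.28×10⁻¹⁶ M

8.28×10⁻¹⁶ M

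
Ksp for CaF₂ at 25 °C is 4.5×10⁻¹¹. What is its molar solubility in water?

CaF₂(s) ⇌ Ca²⁺(aq) + 2 F⁻(aq)
For each mole of CaF₂ that dissolves per liter, [Ca²⁺] = s and [F⁻] = 2s; let s denote this solubility.
Ksp = [Ca²⁺][F⁻]^2 = s · (2s)^2 = 4s^3
4s^3 = 4.5×10⁻¹¹  ⇒  s^3 = 1.1×10⁻¹¹
s = (1.1×10⁻¹¹)^(1/3) = 2.2×10⁻⁴ M

2.2×10⁻⁴ M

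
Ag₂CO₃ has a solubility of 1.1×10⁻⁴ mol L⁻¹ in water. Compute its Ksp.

Ag₂CO₃(s) ⇌ 2 Ag⁺(aq) + CO₃²⁻(aq)
With molar solubility s: [Ag⁺] = 2s, [CO₃²⁻] = s.
Ksp = [Ag⁺]^2[CO₃²⁻] = (2s)^2 · s = 4s^3
Ksp = 4 × (1.1×10⁻⁴)^3 = 5.3×10⁻¹²

Ksp = 5.3×10⁻¹²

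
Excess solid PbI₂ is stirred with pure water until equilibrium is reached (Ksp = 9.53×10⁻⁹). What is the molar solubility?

1.34×10⁻³ M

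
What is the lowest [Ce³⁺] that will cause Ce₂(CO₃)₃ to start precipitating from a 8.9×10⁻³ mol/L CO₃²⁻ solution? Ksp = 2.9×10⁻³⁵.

6.4×10⁻¹⁵ M

Precipitation of each salt begins when its ion product equals Ksp.
Ce₂(CO₃)₃(s) ⇌ 2 Ce³⁺(aq) + 3 CO₃²⁻(aq)
Ksp = [Ce³⁺]^2[CO₃²⁻]^3 = [Ce³⁺]^2(8.9×10⁻³)^3
[Ce³⁺]^2 = 2.9×10⁻³⁵ / (8.9×10⁻³)^3 = 4.1×10⁻²⁹
[Ce³⁺] = 6.4×10⁻¹⁵ mol/L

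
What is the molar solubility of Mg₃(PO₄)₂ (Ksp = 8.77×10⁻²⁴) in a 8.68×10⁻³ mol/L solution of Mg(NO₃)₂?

1.83×10⁻⁹ M

Mg₃(PO₄)₂(s) ⇌ 3 Mg²⁺(aq) + 2 PO₄³⁻(aq)
With Mg²⁺ already at 8.68×10⁻³ mol/L and s small, take [Mg²⁺] ≈ 8.68×10⁻³ mol/L and [PO₄³⁻] = 2s.
Ksp = [Mg²⁺]^3[PO₄³⁻]^2 = (8.68×10⁻³)^3(2s)^2
(2s)^2 = 8.77×10⁻²⁴ / (8.68×10⁻³)^3 = 1.34×10⁻¹⁷
s = 1.83×10⁻⁹ mol/L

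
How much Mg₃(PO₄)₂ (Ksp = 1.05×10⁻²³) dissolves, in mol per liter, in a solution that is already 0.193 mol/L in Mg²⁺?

1.91×10⁻¹¹ M

Mg₃(PO₄)₂(s) ⇌ 3 Mg²⁺(aq) + 2 PO₄³⁻(aq)
With Mg²⁺ already at 0.193 mol/L and s small, take [Mg²⁺] ≈ 0.193 mol/L and [PO₄³⁻] = 2s.
Ksp = [Mg²⁺]^3[PO₄³⁻]^2 = (0.193)^3(2s)^2
(2s)^2 = 1.05×10⁻²³ / (0.193)^3 = 1.46×10⁻²¹
s = 1.91×10⁻¹¹ mol/L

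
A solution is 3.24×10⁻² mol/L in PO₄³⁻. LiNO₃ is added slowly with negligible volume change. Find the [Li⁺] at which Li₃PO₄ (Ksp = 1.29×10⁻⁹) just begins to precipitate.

Precipitation of each salt begins when its ion product equals Ksp.
Li₃PO₄(s) ⇌ 3 Li⁺(aq) + PO₄³⁻(aq)
Ksp = [Li⁺]^3[PO₄³⁻] = [Li⁺]^3(3.24×10⁻²)
[Li⁺]^3 = 1.29×10⁻⁹ / (3.24×10⁻²) = 3.98×10⁻⁸
[Li⁺] = 3.41×10⁻³ mol/L

3.41×10⁻³ M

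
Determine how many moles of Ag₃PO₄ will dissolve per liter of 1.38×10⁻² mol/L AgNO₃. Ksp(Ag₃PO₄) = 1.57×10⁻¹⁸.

5.97×10⁻¹³ M

Ag₃PO₄(s) ⇌ 3 Ag⁺(aq) + PO₄³⁻(aq)
With Ag⁺ already at 1.38×10⁻² mol/L and s small, take [Ag⁺] ≈ 1.38×10⁻² mol/L and [PO₄³⁻] = s.
Ksp = [Ag⁺]^3[PO₄³⁻] = (1.38×10⁻²)^3s
s = 1.57×10⁻¹⁸ / (1.38×10⁻²)^3 = 5.97×10⁻¹³
s = 5.97×10⁻¹³ mol/L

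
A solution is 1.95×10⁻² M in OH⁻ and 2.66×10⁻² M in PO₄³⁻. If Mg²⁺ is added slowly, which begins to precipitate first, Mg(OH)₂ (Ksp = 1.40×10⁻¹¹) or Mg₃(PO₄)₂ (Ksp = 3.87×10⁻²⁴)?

Mg(OH)₂

Precipitation of each salt begins when its ion product equals Ksp.
For Mg(OH)₂: [Mg²⁺] = (Ksp/[OH⁻]^2) = 3.68×10⁻⁸ M
For Mg₃(PO₄)₂: [Mg²⁺] = (Ksp/[PO₄³⁻]^2)^(1/3) = 1.76×10⁻⁷ M
Mg(OH)₂ requires the lower [Mg²⁺], so it precipitates first.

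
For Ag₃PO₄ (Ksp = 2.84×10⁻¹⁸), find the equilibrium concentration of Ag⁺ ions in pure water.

5.40×10⁻⁵ M

Ag₃PO₄(s) ⇌ 3 Ag⁺(aq) + PO₄³⁻(aq)
If s mol/L of Ag₃PO₄ dissolves, [Ag⁺] = 3s and [PO₄³⁻] = s.
Ksp = [Ag⁺]^3[PO₄³⁻] = (3s)^3 · s = 27s^4 = 2.84×10⁻¹⁸
s = 1.80×10⁻⁵ M
[Ag⁺] = 3s = 5.40×10⁻⁵ M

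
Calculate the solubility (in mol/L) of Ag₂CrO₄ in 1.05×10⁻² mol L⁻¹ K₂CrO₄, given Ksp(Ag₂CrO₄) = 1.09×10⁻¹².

5.09×10⁻⁶ M

Ag₂CrO₄(s) ⇌ 2 Ag⁺(aq) + CrO₄²⁻(aq)
Let s be the solubility of Ag₂CrO₄ here. The common ion gives [CrO₄²⁻] ≈ 1.05×10⁻² mol L⁻¹, and [Ag⁺] = 2s.
Ksp = [Ag⁺]^2[CrO₄²⁻] = (2s)^2(1.05×10⁻²)
(2s)^2 = 1.09×10⁻¹² / (1.05×10⁻²) = 1.04×10⁻¹⁰
s = 5.09×10⁻⁶ mol L⁻¹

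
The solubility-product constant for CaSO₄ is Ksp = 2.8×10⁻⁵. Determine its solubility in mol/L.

CaSO₄(s) ⇌ Ca²⁺(aq) + SO₄²⁻(aq)
Call the molar solubility s, so that [Ca²⁺] = s and [SO₄²⁻] = s.
Ksp = [Ca²⁺][SO₄²⁻] = s · s = s^2
s^2 = 2.8×10⁻⁵
s = (2.8×10⁻⁵)^(1/2) = 5.3×10⁻³ mol/L

5.3×10⁻³ M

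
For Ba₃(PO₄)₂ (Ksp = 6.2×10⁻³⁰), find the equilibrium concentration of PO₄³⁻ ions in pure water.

Ba₃(PO₄)₂(s) ⇌ 3 Ba²⁺(aq) + 2 PO₄³⁻(aq)
Call the molar solubility s, so that [Ba²⁺] = 3s and [PO₄³⁻] = 2s.
Ksp = [Ba²⁺]^3[PO₄³⁻]^2 = (3s)^3 · (2s)^2 = 108s^5 = 6.2×10⁻³⁰
s = 5.6×10⁻⁷ M
[PO₄³⁻] = 2s = 1.1×10⁻⁶ M

1.1×10⁻⁶ M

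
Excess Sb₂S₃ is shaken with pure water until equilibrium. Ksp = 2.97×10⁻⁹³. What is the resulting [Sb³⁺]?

Sb₂S₃(s) ⇌ 2 Sb³⁺(aq) + 3 S²⁻(aq)
Let s be the molar solubility. Then [Sb³⁺] = 2s and [S²⁻] = 3s.
Ksp = [Sb³⁺]^2[S²⁻]^3 = (2s)^2 · (3s)^3 = 108s^5 = 2.97×10⁻⁹³
s = 1.22×10⁻¹⁹ mol/L
[Sb³⁺] = 2s = 2.45×10⁻¹⁹ mol/L

2.45×10⁻¹⁹ M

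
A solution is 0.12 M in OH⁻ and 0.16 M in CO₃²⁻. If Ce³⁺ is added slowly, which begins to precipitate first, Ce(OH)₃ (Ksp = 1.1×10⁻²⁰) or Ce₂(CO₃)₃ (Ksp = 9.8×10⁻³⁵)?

A salt starts to precipitate once the ion product Q reaches its Ksp.
For Ce(OH)₃: [Ce³⁺] = (Ksp/[OH⁻]^3) = 6.4×10⁻¹⁸ M
For Ce₂(CO₃)₃: [Ce³⁺] = (Ksp/[CO₃²⁻]^3)^(1/2) = 1.5×10⁻¹⁶ M
Since Ce(OH)₃ needs less Ce³⁺ to reach saturation, it precipitates first.

Ce(OH)₃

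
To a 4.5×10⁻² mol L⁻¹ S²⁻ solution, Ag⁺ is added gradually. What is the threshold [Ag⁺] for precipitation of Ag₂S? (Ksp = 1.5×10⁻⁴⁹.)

1.8×10⁻²⁴ M

Each salt precipitates once Q = Ksp for that salt.
Ag₂S(s) ⇌ 2 Ag⁺(aq) + S²⁻(aq)
Ksp = [Ag⁺]^2[S²⁻] = [Ag⁺]^2(4.5×10⁻²)
[Ag⁺]^2 = 1.5×10⁻⁴⁹ / (4.5×10⁻²) = 3.3×10⁻⁴⁸
[Ag⁺] = 1.8×10⁻²⁴ mol L⁻¹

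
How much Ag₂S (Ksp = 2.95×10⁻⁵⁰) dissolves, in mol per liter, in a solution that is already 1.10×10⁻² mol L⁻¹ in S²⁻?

8.19×10⁻²⁵ M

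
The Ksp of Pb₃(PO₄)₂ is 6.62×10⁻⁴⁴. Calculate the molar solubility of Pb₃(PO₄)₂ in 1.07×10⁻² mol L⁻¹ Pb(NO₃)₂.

Pb₃(PO₄)₂(s) ⇌ 3 Pb²⁺(aq) + 2 PO₄³⁻(aq)
With Pb²⁺ already at 1.07×10⁻² mol L⁻¹ and s small, take [Pb²⁺] ≈ 1.07×10⁻² mol L⁻¹ and [PO₄³⁻] = 2s.
Ksp = [Pb²⁺]^3[PO₄³⁻]^2 = (1.07×10⁻²)^3(2s)^2
(2s)^2 = 6.62×10⁻⁴⁴ / (1.07×10⁻²)^3 = 5.40×10⁻³⁸
s = 1.16×10⁻¹⁹ mol L⁻¹

1.16×10⁻¹⁹ M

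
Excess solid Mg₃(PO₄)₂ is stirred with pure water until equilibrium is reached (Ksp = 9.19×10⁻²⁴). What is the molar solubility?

9.68×10⁻⁶ M

Mg₃(PO₄)₂(s) ⇌ 3 Mg²⁺(aq) + 2 PO₄³⁻(aq)
Let s be the molar solubility. Then [Mg²⁺] = 3s and [PO₄³⁻] = 2s.
Ksp = [Mg²⁺]^3[PO₄³⁻]^2 = (3s)^3 · (2s)^2 = 108s^5
108s^5 = 9.19×10⁻²⁴  ⇒  s^5 = 8.51×10⁻²⁶
Taking the 5th root, s = 9.68×10⁻⁶ mol L⁻¹.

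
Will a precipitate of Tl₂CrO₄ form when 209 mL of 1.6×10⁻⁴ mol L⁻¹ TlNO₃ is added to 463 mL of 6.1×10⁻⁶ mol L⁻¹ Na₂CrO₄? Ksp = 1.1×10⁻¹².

No

Total volume after mixing = 209 + 463 = 672 mL.
[Tl⁺] = (1.6×10⁻⁴)(209)/672 = 5.0×10⁻⁵ mol L⁻¹
[CrO₄²⁻] = (6.1×10⁻⁶)(463)/672 = 4.2×10⁻⁶ mol L⁻¹
Q = [Tl⁺]^2[CrO₄²⁻] = 1.0×10⁻¹⁴
Q = 1.0×10⁻¹⁴ < Ksp = 1.1×10⁻¹², so the solution is unsaturated and no precipitate forms.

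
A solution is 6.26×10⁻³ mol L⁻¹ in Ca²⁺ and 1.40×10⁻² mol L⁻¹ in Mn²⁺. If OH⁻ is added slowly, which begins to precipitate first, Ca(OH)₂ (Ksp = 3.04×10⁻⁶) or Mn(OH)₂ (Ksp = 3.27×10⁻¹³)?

A salt starts to precipitate once the ion product Q reaches its Ksp.
For Ca(OH)₂: [OH⁻] = (Ksp/[Ca²⁺])^(1/2) = 2.20×10⁻² mol L⁻¹
For Mn(OH)₂: [OH⁻] = (Ksp/[Mn²⁺])^(1/2) = 4.83×10⁻⁶ mol L⁻¹
Mn(OH)₂ requires the lower [OH⁻], so it precipitates first.

Mn(OH)₂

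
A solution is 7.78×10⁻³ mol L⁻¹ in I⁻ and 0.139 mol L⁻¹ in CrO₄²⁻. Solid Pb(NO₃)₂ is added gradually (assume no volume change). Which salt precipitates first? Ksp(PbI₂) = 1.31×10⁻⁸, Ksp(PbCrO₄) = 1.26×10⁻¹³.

PbCrO₄

Each salt precipitates once Q = Ksp for that salt.
For PbI₂: [Pb²⁺] = (Ksp/[I⁻]^2) = 2.16×10⁻⁴ mol L⁻¹
For PbCrO₄: [Pb²⁺] = (Ksp/[CrO₄²⁻]) = 9.06×10⁻¹³ mol L⁻¹
PbCrO₄ requires the lower [Pb²⁺], so it precipitates first.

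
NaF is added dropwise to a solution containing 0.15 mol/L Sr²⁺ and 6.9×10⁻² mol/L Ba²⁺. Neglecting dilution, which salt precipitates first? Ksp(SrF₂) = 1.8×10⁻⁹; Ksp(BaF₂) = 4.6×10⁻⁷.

Precipitation begins when Q = Ksp.
For SrF₂: [F⁻] = (Ksp/[Sr²⁺])^(1/2) = 1.1×10⁻⁴ mol/L
For BaF₂: [F⁻] = (Ksp/[Ba²⁺])^(1/2) = 2.6×10⁻³ mol/L
The smaller threshold [F⁻] is reached first, so SrF₂ precipitates first.

SrF₂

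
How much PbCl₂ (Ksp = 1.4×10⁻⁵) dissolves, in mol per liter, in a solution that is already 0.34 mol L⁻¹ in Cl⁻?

1.2×10⁻⁴ M

PbCl₂(s) ⇌ Pb²⁺(aq) + 2 Cl⁻(aq)
The solution already contains Cl⁻ at 0.34 mol L⁻¹. Let s be the molar solubility of PbCl₂.
[Cl⁻] ≈ 0.34 mol L⁻¹ (common ion dominates); [Pb²⁺] = s.
Ksp = [Pb²⁺][Cl⁻]^2 = s(0.34)^2
s = 1.4×10⁻⁵ / (0.34)^2 = 1.2×10⁻⁴
s = 1.2×10⁻⁴ mol L⁻¹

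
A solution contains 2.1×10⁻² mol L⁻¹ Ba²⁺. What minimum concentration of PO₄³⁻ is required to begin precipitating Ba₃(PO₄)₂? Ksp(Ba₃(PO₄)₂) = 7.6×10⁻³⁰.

9.1×10⁻¹³ M

The threshold for precipitation is Q = Ksp.
Ba₃(PO₄)₂(s) ⇌ 3 Ba²⁺(aq) + 2 PO₄³⁻(aq)
Ksp = [Ba²⁺]^3[PO₄³⁻]^2 = [PO₄³⁻]^2(2.1×10⁻²)^3
[PO₄³⁻]^2 = 7.6×10⁻³⁰ / (2.1×10⁻²)^3 = 8.2×10⁻²⁵
[PO₄³⁻] = 9.1×10⁻¹³ mol L⁻¹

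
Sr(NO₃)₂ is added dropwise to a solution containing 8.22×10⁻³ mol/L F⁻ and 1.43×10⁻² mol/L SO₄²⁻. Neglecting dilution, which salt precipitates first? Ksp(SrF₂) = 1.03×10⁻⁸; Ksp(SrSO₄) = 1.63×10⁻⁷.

SrSO₄

Each salt precipitates once Q = Ksp for that salt.
For SrF₂: [Sr²⁺] = (Ksp/[F⁻]^2) = 1.52×10⁻⁴ mol/L
For SrSO₄: [Sr²⁺] = (Ksp/[SO₄²⁻]) = 1.14×10⁻⁵ mol/L
Since SrSO₄ needs less Sr²⁺ to reach saturation, it precipitates first.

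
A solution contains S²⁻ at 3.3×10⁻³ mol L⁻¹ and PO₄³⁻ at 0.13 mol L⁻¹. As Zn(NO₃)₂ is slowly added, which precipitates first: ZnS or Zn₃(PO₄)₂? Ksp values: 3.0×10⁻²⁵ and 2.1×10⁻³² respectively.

ZnS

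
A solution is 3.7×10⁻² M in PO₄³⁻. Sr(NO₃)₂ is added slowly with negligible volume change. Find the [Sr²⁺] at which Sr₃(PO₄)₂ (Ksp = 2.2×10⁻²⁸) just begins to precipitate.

5.4×10⁻⁹ M

Each salt precipitates once Q = Ksp for that salt.
Sr₃(PO₄)₂(s) ⇌ 3 Sr²⁺(aq) + 2 PO₄³⁻(aq)
Ksp = [Sr²⁺]^3[PO₄³⁻]^2 = [Sr²⁺]^3(3.7×10⁻²)^2
[Sr²⁺]^3 = 2.2×10⁻²⁸ / (3.7×10⁻²)^2 = 1.6×10⁻²⁵
[Sr²⁺] = 5.4×10⁻⁹ M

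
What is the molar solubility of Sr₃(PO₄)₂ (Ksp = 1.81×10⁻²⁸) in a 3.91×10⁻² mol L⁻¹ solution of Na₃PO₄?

1.64×10⁻⁹ M

Sr₃(PO₄)₂(s) ⇌ 3 Sr²⁺(aq) + 2 PO₄³⁻(aq)
PO₄³⁻ is already present at 3.91×10⁻² mol L⁻¹. If s mol/L of Sr₃(PO₄)₂ dissolves, [Sr²⁺] = 3s while [PO₄³⁻] ≈ 3.91×10⁻² mol L⁻¹.
Ksp = [Sr²⁺]^3[PO₄³⁻]^2 = (3s)^3(3.91×10⁻²)^2
(3s)^3 = 1.81×10⁻²⁸ / (3.91×10⁻²)^2 = 1.18×10⁻²⁵
s = 1.64×10⁻⁹ mol L⁻¹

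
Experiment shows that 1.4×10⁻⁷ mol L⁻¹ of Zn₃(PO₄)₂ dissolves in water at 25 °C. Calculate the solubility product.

Zn₃(PO₄)₂(s) ⇌ 3 Zn²⁺(aq) + 2 PO₄³⁻(aq)
For each mole of Zn₃(PO₄)₂ that dissolves per liter, [Zn²⁺] = 3s and [PO₄³⁻] = 2s; let s denote this solubility.
Ksp = [Zn²⁺]^3[PO₄³⁻]^2 = (3s)^3 · (2s)^2 = 108s^5
Ksp = 108 × (1.4×10⁻⁷)^5 = 5.8×10⁻³³

Ksp = 5.8×10⁻³³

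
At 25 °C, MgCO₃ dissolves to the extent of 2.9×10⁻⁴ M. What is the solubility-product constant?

Ksp = 8.4×10⁻⁸

MgCO₃(s) ⇌ Mg²⁺(aq) + CO₃²⁻(aq)
If s mol/L of MgCO₃ dissolves, [Mg²⁺] = s and [CO₃²⁻] = s.
Ksp = [Mg²⁺][CO₃²⁻] = s · s = s^2
Ksp = (2.9×10⁻⁴)^2 = 8.4×10⁻⁸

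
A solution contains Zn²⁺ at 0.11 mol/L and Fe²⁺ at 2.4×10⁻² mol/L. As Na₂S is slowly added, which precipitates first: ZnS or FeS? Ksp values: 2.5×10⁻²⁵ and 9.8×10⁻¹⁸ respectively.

ZnS

Each salt precipitates once Q = Ksp for that salt.
For ZnS: [S²⁻] = (Ksp/[Zn²⁺]) = 2.3×10⁻²⁴ mol/L
For FeS: [S²⁻] = (Ksp/[Fe²⁺]) = 4.1×10⁻¹⁶ mol/L
The smaller threshold [S²⁻] is reached first, so ZnS precipitates first.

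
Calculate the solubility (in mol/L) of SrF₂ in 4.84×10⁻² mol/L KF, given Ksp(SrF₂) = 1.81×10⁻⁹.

SrF₂(s) ⇌ Sr²⁺(aq) + 2 F⁻(aq)
F⁻ is already present at 4.84×10⁻² mol/L. If s mol/L of SrF₂ dissolves, [Sr²⁺] = s while [F⁻] ≈ 4.84×10⁻² mol/L.
Ksp = [Sr²⁺][F⁻]^2 = s(4.84×10⁻²)^2
s = 1.81×10⁻⁹ / (4.84×10⁻²)^2 = 7.73×10⁻⁷
s = 7.73×10⁻⁷ mol/L

7.73×10⁻⁷ M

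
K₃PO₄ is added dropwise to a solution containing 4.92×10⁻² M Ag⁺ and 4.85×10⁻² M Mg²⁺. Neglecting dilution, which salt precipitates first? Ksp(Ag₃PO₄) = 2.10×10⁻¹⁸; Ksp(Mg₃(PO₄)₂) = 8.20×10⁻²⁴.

Ag₃PO₄

A salt starts to precipitate once the ion product Q reaches its Ksp.
For Ag₃PO₄: [PO₄³⁻] = (Ksp/[Ag⁺]^3) = 1.76×10⁻¹⁴ M
For Mg₃(PO₄)₂: [PO₄³⁻] = (Ksp/[Mg²⁺]^3)^(1/2) = 2.68×10⁻¹⁰ M
Ag₃PO₄ requires the lower [PO₄³⁻], so it precipitates first.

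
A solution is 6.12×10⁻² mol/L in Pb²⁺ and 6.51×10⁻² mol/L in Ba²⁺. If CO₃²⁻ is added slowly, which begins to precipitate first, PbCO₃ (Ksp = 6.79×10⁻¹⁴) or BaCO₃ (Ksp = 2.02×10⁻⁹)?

PbCO₃

A salt starts to precipitate once the ion product Q reaches its Ksp.
For PbCO₃: [CO₃²⁻] = (Ksp/[Pb²⁺]) = 1.11×10⁻¹² mol/L
For BaCO₃: [CO₃²⁻] = (Ksp/[Ba²⁺]) = 3.10×10⁻⁸ mol/L
Since PbCO₃ needs less CO₃²⁻ to reach saturation, it precipitates first.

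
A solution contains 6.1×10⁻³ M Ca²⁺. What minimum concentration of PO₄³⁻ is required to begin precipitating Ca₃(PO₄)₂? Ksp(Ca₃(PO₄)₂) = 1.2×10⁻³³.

7.3×10⁻¹⁴ M

Precipitation begins when Q = Ksp.
Ca₃(PO₄)₂(s) ⇌ 3 Ca²⁺(aq) + 2 PO₄³⁻(aq)
Ksp = [Ca²⁺]^3[PO₄³⁻]^2 = [PO₄³⁻]^2(6.1×10⁻³)^3
[PO₄³⁻]^2 = 1.2×10⁻³³ / (6.1×10⁻³)^3 = 5.3×10⁻²⁷
[PO₄³⁻] = 7.3×10⁻¹⁴ M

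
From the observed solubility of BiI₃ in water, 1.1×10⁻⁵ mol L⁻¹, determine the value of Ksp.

Ksp = 4.0×10⁻¹⁹

BiI₃(s) ⇌ Bi³⁺(aq) + 3 I⁻(aq)
Call the molar solubility s, so that [Bi³⁺] = s and [I⁻] = 3s.
Ksp = [Bi³⁺][I⁻]^3 = s · (3s)^3 = 27s^4
Ksp = 27 × (1.1×10⁻⁵)^4 = 4.0×10⁻¹⁹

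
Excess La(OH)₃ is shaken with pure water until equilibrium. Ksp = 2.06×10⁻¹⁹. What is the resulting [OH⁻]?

La(OH)₃(s) ⇌ La³⁺(aq) + 3 OH⁻(aq)
With molar solubility s: [La³⁺] = s, [OH⁻] = 3s.
Ksp = [La³⁺][OH⁻]^3 = s · (3s)^3 = 27s^4 = 2.06×10⁻¹⁹
s = 9.35×10⁻⁶ mol/L
[OH⁻] = 3s = 2.80×10⁻⁵ mol/L

2.80×10⁻⁵ M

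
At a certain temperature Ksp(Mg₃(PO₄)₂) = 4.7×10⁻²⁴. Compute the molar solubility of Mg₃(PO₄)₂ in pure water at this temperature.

Mg₃(PO₄)₂(s) ⇌ 3 Mg²⁺(aq) + 2 PO₄³⁻(aq)
Call the molar solubility s, so that [Mg²⁺] = 3s and [PO₄³⁻] = 2s.
Ksp = [Mg²⁺]^3[PO₄³⁻]^2 = (3s)^3 · (2s)^2 = 108s^5
108s^5 = 4.7×10⁻²⁴  ⇒  s^5 = 4.4×10⁻²⁶
Taking the 5th root, s = 8.5×10⁻⁶ mol L⁻¹.

8.5×10⁻⁶ M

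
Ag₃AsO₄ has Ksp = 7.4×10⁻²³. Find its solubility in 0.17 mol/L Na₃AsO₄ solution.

2.5×10⁻⁸ M

Ag₃AsO₄(s) ⇌ 3 Ag⁺(aq) + AsO₄³⁻(aq)
AsO₄³⁻ is already present at 0.17 mol/L. If s mol/L of Ag₃AsO₄ dissolves, [Ag⁺] = 3s while [AsO₄³⁻] ≈ 0.17 mol/L.
Ksp = [Ag⁺]^3[AsO₄³⁻] = (3s)^3(0.17)
(3s)^3 = 7.4×10⁻²³ / (0.17) = 4.4×10⁻²²
s = 2.5×10⁻⁸ mol/L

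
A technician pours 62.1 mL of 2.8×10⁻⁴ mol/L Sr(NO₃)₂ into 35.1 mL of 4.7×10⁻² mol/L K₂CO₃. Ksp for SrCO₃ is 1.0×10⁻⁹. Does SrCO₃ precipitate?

Yes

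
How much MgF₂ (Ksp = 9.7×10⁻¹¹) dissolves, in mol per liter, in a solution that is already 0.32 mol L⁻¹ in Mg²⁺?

8.7×10⁻⁶ M

MgF₂(s) ⇌ Mg²⁺(aq) + 2 F⁻(aq)
The solution already contains Mg²⁺ at 0.32 mol L⁻¹. Let s be the molar solubility of MgF₂.
[Mg²⁺] ≈ 0.32 mol L⁻¹ (common ion dominates); [F⁻] = 2s.
Ksp = [Mg²⁺][F⁻]^2 = (0.32)(2s)^2
(2s)^2 = 9.7×10⁻¹¹ / (0.32) = 3.0×10⁻¹⁰
s = 8.7×10⁻⁶ mol L⁻¹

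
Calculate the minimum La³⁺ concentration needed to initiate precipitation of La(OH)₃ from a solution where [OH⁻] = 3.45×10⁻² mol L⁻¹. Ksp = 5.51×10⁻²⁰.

1.34×10⁻¹⁵ M

The threshold for precipitation is Q = Ksp.
La(OH)₃(s) ⇌ La³⁺(aq) + 3 OH⁻(aq)
Ksp = [La³⁺][OH⁻]^3 = [La³⁺](3.45×10⁻²)^3
[La³⁺] = 5.51×10⁻²⁰ / (3.45×10⁻²)^3 = 1.34×10⁻¹⁵
[La³⁺] = 1.34×10⁻¹⁵ mol L⁻¹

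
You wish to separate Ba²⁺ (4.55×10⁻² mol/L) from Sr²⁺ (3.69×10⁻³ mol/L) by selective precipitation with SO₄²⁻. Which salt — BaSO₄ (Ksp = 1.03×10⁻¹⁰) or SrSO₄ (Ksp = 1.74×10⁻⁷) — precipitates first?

Precipitation begins when Q = Ksp.
For BaSO₄: [SO₄²⁻] = (Ksp/[Ba²⁺]) = 2.26×10⁻⁹ mol/L
For SrSO₄: [SO₄²⁻] = (Ksp/[Sr²⁺]) = 4.72×10⁻⁵ mol/L
BaSO₄ requires the lower [SO₄²⁻], so it precipitates first.

BaSO₄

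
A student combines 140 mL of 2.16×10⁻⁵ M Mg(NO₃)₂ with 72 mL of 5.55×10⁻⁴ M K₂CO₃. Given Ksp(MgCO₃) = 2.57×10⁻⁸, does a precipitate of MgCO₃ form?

The combined volume is 212 mL.
[Mg²⁺] = (2.16×10⁻⁵)(140)/212 = 1.43×10⁻⁵ M
[CO₃²⁻] = (5.55×10⁻⁴)(72)/212 = 1.88×10⁻⁴ M
Q = [Mg²⁺][CO₃²⁻] = 2.69×10⁻⁹
Q = 2.69×10⁻⁹ < Ksp = 2.57×10⁻⁸, so the solution is unsaturated and no precipitate forms.

No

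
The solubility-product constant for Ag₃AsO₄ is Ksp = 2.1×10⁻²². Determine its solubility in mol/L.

Ag₃AsO₄(s) ⇌ 3 Ag⁺(aq) + AsO₄³⁻(aq)
Call the molar solubility s, so that [Ag⁺] = 3s and [AsO₄³⁻] = s.
Ksp = [Ag⁺]^3[AsO₄³⁻] = (3s)^3 · s = 27s^4
27s^4 = 2.1×10⁻²²  ⇒  s^4 = 7.8×10⁻²⁴
Taking the 4th root, s = 1.7×10⁻⁶ M.

1.7×10⁻⁶ M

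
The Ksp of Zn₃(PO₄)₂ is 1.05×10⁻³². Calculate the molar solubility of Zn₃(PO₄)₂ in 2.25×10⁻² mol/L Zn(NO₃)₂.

1.52×10⁻¹⁴ M

Zn₃(PO₄)₂(s) ⇌ 3 Zn²⁺(aq) + 2 PO₄³⁻(aq)
Zn²⁺ is already present at 2.25×10⁻² mol/L. If s mol/L of Zn₃(PO₄)₂ dissolves, [PO₄³⁻] = 2s while [Zn²⁺] ≈ 2.25×10⁻² mol/L.
Ksp = [Zn²⁺]^3[PO₄³⁻]^2 = (2.25×10⁻²)^3(2s)^2
(2s)^2 = 1.05×10⁻³² / (2.25×10⁻²)^3 = 9.22×10⁻²⁸
s = 1.52×10⁻¹⁴ mol/L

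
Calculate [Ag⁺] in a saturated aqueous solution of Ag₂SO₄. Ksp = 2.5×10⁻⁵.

3.7×10⁻² M

Ag₂SO₄(s) ⇌ 2 Ag⁺(aq) + SO₄²⁻(aq)
If s mol/L of Ag₂SO₄ dissolves, [Ag⁺] = 2s and [SO₄²⁻] = s.
Ksp = [Ag⁺]^2[SO₄²⁻] = (2s)^2 · s = 4s^3 = 2.5×10⁻⁵
s = 1.8×10⁻² mol L⁻¹
[Ag⁺] = 2s = 3.7×10⁻² mol L⁻¹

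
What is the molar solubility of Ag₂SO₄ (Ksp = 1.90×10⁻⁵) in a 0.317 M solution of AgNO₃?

Ag₂SO₄(s) ⇌ 2 Ag⁺(aq) + SO₄²⁻(aq)
Let s be the solubility of Ag₂SO₄ here. The common ion gives [Ag⁺] ≈ 0.317 M, and [SO₄²⁻] = s.
Ksp = [Ag⁺]^2[SO₄²⁻] = (0.317)^2s
s = 1.90×10⁻⁵ / (0.317)^2 = 1.89×10⁻⁴
s = 1.89×10⁻⁴ M

1.89×10⁻⁴ M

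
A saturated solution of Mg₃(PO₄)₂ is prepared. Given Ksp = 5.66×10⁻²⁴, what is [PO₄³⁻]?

Mg₃(PO₄)₂(s) ⇌ 3 Mg²⁺(aq) + 2 PO₄³⁻(aq)
With molar solubility s: [Mg²⁺] = 3s, [PO₄³⁻] = 2s.
Ksp = [Mg²⁺]^3[PO₄³⁻]^2 = (3s)^3 · (2s)^2 = 108s^5 = 5.66×10⁻²⁴
s = 8.79×10⁻⁶ M
[PO₄³⁻] = 2s = 1.76×10⁻⁵ M

1.76×10⁻⁵ M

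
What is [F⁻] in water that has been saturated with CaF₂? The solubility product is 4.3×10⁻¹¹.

CaF₂(s) ⇌ Ca²⁺(aq) + 2 F⁻(aq)
For each mole of CaF₂ that dissolves per liter, [Ca²⁺] = s and [F⁻] = 2s; let s denote this solubility.
Ksp = [Ca²⁺][F⁻]^2 = s · (2s)^2 = 4s^3 = 4.3×10⁻¹¹
s = 2.2×10⁻⁴ mol/L
[F⁻] = 2s = 4.4×10⁻⁴ mol/L

4.4×10⁻⁴ M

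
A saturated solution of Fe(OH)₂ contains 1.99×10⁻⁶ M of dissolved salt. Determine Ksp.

Fe(OH)₂(s) ⇌ Fe²⁺(aq) + 2 OH⁻(aq)
For each mole of Fe(OH)₂ that dissolves per liter, [Fe²⁺] = s and [OH⁻] = 2s; let s denote this solubility.
Ksp = [Fe²⁺][OH⁻]^2 = s · (2s)^2 = 4s^3
Ksp = 4 × (1.99×10⁻⁶)^3 = 3.15×10⁻¹⁷

Ksp = 3.15×10⁻¹⁷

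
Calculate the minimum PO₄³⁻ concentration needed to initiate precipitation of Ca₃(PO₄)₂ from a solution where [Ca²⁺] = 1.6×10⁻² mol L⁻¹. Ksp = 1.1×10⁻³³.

1.6×10⁻¹⁴ M

Each salt precipitates once Q = Ksp for that salt.
Ca₃(PO₄)₂(s) ⇌ 3 Ca²⁺(aq) + 2 PO₄³⁻(aq)
Ksp = [Ca²⁺]^3[PO₄³⁻]^2 = [PO₄³⁻]^2(1.6×10⁻²)^3
[PO₄³⁻]^2 = 1.1×10⁻³³ / (1.6×10⁻²)^3 = 2.7×10⁻²⁸
[PO₄³⁻] = 1.6×10⁻¹⁴ mol L⁻¹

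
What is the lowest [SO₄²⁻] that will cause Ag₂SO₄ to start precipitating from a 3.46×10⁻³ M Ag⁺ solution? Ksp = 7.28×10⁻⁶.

Each salt precipitates once Q = Ksp for that salt.
Ag₂SO₄(s) ⇌ 2 Ag⁺(aq) + SO₄²⁻(aq)
Ksp = [Ag⁺]^2[SO₄²⁻] = [SO₄²⁻](3.46×10⁻³)^2
[SO₄²⁻] = 7.28×10⁻⁶ / (3.46×10⁻³)^2 = 0.608
[SO₄²⁻] = 0.608 M

0.608 M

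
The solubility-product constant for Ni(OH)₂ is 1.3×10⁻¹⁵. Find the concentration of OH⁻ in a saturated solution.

1.4×10⁻⁵ M

Ni(OH)₂(s) ⇌ Ni²⁺(aq) + 2 OH⁻(aq)
With molar solubility s: [Ni²⁺] = s, [OH⁻] = 2s.
Ksp = [Ni²⁺][OH⁻]^2 = s · (2s)^2 = 4s^3 = 1.3×10⁻¹⁵
s = 6.9×10⁻⁶ mol L⁻¹
[OH⁻] = 2s = 1.4×10⁻⁵ mol L⁻¹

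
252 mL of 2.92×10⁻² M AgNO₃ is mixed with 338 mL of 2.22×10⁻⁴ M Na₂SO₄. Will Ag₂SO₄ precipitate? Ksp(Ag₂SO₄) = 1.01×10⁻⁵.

The combined volume is 590 mL.
[Ag⁺] = (2.92×10⁻²)(252)/590 = 1.25×10⁻² M
[SO₄²⁻] = (2.22×10⁻⁴)(338)/590 = 1.27×10⁻⁴ M
Q = [Ag⁺]^2[SO₄²⁻] = 1.98×10⁻⁸
Q < Ksp (1.98×10⁻⁸ vs 1.01×10⁻⁵); the solution remains unsaturated and no precipitate forms.

No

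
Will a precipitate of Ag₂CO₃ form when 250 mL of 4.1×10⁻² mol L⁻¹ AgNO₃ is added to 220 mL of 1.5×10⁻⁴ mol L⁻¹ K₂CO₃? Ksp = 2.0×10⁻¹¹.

Yes

Total volume after mixing = 250 + 220 = 470 mL.
[Ag⁺] = (4.1×10⁻²)(250)/470 = 2.2×10⁻² mol L⁻¹
[CO₃²⁻] = (1.5×10⁻⁴)(220)/470 = 7.0×10⁻⁵ mol L⁻¹
Q = [Ag⁺]^2[CO₃²⁻] = 3.3×10⁻⁸
Because Q > Ksp (3.3×10⁻⁸ vs 2.0×10⁻¹¹), a precipitate of Ag₂CO₃ forms.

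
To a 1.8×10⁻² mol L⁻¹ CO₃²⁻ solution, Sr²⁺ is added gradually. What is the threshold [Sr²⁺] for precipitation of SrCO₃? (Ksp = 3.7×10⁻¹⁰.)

Each salt precipitates once Q = Ksp for that salt.
SrCO₃(s) ⇌ Sr²⁺(aq) + CO₃²⁻(aq)
Ksp = [Sr²⁺][CO₃²⁻] = [Sr²⁺](1.8×10⁻²)
[Sr²⁺] = 3.7×10⁻¹⁰ / (1.8×10⁻²) = 2.1×10⁻⁸
[Sr²⁺] = 2.1×10⁻⁸ mol L⁻¹

2.1×10⁻⁸ M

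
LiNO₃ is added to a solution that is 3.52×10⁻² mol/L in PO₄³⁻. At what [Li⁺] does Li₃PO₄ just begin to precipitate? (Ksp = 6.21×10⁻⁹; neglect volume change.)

5.61×10⁻³ M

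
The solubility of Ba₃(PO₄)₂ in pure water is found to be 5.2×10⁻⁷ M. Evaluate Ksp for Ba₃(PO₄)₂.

Ksp = 4.1×10⁻³⁰

Ba₃(PO₄)₂(s) ⇌ 3 Ba²⁺(aq) + 2 PO₄³⁻(aq)
Let s be the molar solubility. Then [Ba²⁺] = 3s and [PO₄³⁻] = 2s.
Ksp = [Ba²⁺]^3[PO₄³⁻]^2 = (3s)^3 · (2s)^2 = 108s^5
Ksp = 108 × (5.2×10⁻⁷)^5 = 4.1×10⁻³⁰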